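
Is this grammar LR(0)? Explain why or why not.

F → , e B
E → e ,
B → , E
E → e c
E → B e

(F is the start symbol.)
Yes, the grammar is LR(0)

Augment with F' → F and build the canonical LR(0) collection (I0 = CLOSURE({[F' → . F]}), then GOTO on every symbol after a dot until no new states appear). It has 12 states:
  I0: { [F → . , e B], [F' → . F] }  — shift
  I1: { [F → , . e B] }  — shift
  I2: { [F' → F .] }  — accept
  I3: { [B → . , E], [F → , e . B] }  — shift
  I4: { [B → , . E], [B → . , E], [E → . B e], [E → . e ,], [E → . e c] }  — shift
  I5: { [F → , e B .] }  — reduce
  I6: { [E → B . e] }  — shift
  I7: { [B → , E .] }  — reduce
  I8: { [E → e . ,], [E → e . c] }  — shift
  I9: { [E → e , .] }  — reduce
  I10: { [E → e c .] }  — reduce
  I11: { [E → B e .] }  — reduce

Every state is either a pure shift/goto state or contains exactly one complete item and nothing to shift — no conflicts. The grammar is LR(0).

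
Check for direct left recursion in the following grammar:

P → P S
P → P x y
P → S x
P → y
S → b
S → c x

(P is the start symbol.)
Direct left recursion occurs when N → N α for some non-terminal N (the right-hand side begins with the left-hand side itself).

P → P S: LEFT RECURSIVE (starts with P)
P → P x y: LEFT RECURSIVE (starts with P)
P → S x: starts with S
P → y: starts with y
S → b: starts with b
S → c x: starts with c

The grammar has direct left recursion on: P.

Answer: Yes, P is left-recursive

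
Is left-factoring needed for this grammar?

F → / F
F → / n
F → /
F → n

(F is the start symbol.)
Yes, F has productions with common prefix '/'

Left-factoring is needed when two productions for the same non-terminal
share a common prefix on the right-hand side.

Productions for F:
  F → / F
  F → / n
  F → /
  F → n

Found common prefix '/' in productions for F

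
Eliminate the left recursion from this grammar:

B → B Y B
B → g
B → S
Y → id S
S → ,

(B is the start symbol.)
B is directly left-recursive. The standard transformation for
  A → A α₁ | ... | A α_m | β₁ | ... | β_n
is
  A  → β₁ A' | ... | β_n A'
  A' → α₁ A' | ... | α_m A' | ε

B → g becomes B → g B'
B → S becomes B → S B'
B → B Y B becomes B' → Y B B'
Add B' → ε

Productions for other non-terminals are unchanged:
  Y → id S
  S → ,

Resulting grammar:
B → g B'
B → S B'
B' → Y B B'
B' → ε
Y → id S
S → ,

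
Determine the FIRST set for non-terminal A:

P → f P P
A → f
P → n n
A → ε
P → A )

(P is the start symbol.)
{ 'f', ε }

To compute FIRST(A), examine every production with A on the left-hand side, reading each right-hand side left to right until a non-nullable symbol is reached.

From A → f:
  - f is a terminal: add 'f' and stop
From A → ε:
  - ε-production, so ε ∈ FIRST(A)

Collecting: FIRST(A) = { 'f', ε }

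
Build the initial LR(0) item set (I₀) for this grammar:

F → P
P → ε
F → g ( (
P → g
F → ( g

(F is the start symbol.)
First, augment the grammar with F' → F
I₀ = CLOSURE({ [F' → . F] }):
  [F' → . F] has the dot before F: add [F → . P], [F → . g ( (], [F → . ( g]
  [F → . P] has the dot before P: add [P → .], [P → . g]
No further items can be added.

I₀ = { [F → . ( g], [F → . P], [F → . g ( (], [F' → . F], [P → . g], [P → .] }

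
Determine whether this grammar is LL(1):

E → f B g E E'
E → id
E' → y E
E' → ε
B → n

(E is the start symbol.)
No. Predict set conflict for E': { 'y' }

A grammar is LL(1) if for each non-terminal N with multiple productions, the predict sets of those productions are pairwise disjoint, where PREDICT(N → α) = (FIRST(α) \ {ε}) ∪ (FOLLOW(N) if α ⇒* ε).

Relevant sets:
  FOLLOW(E') = { $, 'y' }

For E:
  PREDICT(E → f B g E E') = { 'f' }
  PREDICT(E → id) = { 'id' }
For E':
  PREDICT(E' → y E) = { 'y' }
  PREDICT(E' → ε) = { $, 'y' }
B has a single production, so nothing to check there.

Conflict found: Predict set conflict for E': { 'y' }
The grammar is NOT LL(1).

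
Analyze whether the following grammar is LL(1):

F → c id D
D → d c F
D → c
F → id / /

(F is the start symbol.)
Yes, the grammar is LL(1).

A grammar is LL(1) if for each non-terminal N with multiple productions, the predict sets of those productions are pairwise disjoint, where PREDICT(N → α) = (FIRST(α) \ {ε}) ∪ (FOLLOW(N) if α ⇒* ε).

For F:
  PREDICT(F → c id D) = { 'c' }
  PREDICT(F → id '/' '/') = { 'id' }
For D:
  PREDICT(D → d c F) = { 'd' }
  PREDICT(D → c) = { 'c' }

All predict sets are disjoint. The grammar IS LL(1).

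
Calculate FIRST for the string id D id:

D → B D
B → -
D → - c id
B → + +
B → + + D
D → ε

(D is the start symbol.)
To compute FIRST(id D id), process the symbols left to right:
Symbol id is a terminal. Add 'id' and stop.
FIRST(id D id) = { 'id' }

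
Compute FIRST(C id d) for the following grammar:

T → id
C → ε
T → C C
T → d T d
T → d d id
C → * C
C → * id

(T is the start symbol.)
FIRST sets of the non-terminals involved (from the grammar, by fixed-point iteration):
  FIRST(C) = { '*', ε }

To compute FIRST(C id d), process the symbols left to right:
Symbol C is a non-terminal. Add FIRST(C) \ {ε} = { '*' }
C is nullable (ε ∈ FIRST(C)), continue to the next symbol.
Symbol id is a terminal. Add 'id' and stop.
FIRST(C id d) = { '*', 'id' }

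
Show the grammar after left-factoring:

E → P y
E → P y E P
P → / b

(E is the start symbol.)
Left-factoring transforms A → αβ₁ | αβ₂ into A → αA' and A' → β₁ | β₂
(α is the longest common prefix among the alternatives). Repeat until
no nonterminal has two alternatives with a common prefix.

Round 1: E has alternatives sharing prefix 'P y'. Introduce E': E → P y E'
  Add: E' → ε
  Add: E' → E P

No remaining common prefixes — done.

Resulting grammar:
E → P y E'
E' → ε
E' → E P
P → / b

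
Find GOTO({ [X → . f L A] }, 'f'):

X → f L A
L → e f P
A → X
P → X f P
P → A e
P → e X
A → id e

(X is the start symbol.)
GOTO(I, 'f') = CLOSURE({ [A → αX.β] : [A → α.Xβ] ∈ I, X = 'f' })

Items with dot before 'f', with the dot advanced:
  [X → . f L A] → [X → f . L A]
Closure of the advanced items:
  [X → f . L A] has the dot before L: add [L → . e f P]

GOTO = { [L → . e f P], [X → f . L A] }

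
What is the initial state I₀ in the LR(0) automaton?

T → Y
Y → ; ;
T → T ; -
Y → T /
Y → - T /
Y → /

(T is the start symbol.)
{ [T → . T ; -], [T → . Y], [T' → . T], [Y → . - T /], [Y → . /], [Y → . ; ;], [Y → . T /] }

First, augment the grammar with T' → T
I₀ = CLOSURE({ [T' → . T] }):
  [T' → . T] has the dot before T: add [T → . Y], [T → . T ; -]
  [T → . Y] has the dot before Y: add [Y → . ; ;], [Y → . T /], [Y → . - T /], [Y → . /]
No further items can be added.

I₀ = { [T → . T ; -], [T → . Y], [T' → . T], [Y → . - T /], [Y → . /], [Y → . ; ;], [Y → . T /] }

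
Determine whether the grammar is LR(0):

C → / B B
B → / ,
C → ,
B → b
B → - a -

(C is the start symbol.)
Yes, the grammar is LR(0)

A grammar is LR(0) if no state in the canonical LR(0) collection has:
  - both a shift item (dot before a terminal) and a complete item (shift-reduce conflict), or
  - two or more complete items (reduce-reduce conflict; the accept item [C' → C .] counts as a complete item here).

Augment with C' → C and build the canonical LR(0) collection (I0 = CLOSURE({[C' → . C]}), then GOTO on every symbol after a dot until no new states appear). It has 12 states:
  I0: { [C → . ,], [C → . / B B], [C' → . C] }  — shift
  I1: { [C → , .] }  — reduce
  I2: { [B → . - a -], [B → . / ,], [B → . b], [C → / . B B] }  — shift
  I3: { [C' → C .] }  — accept
  I4: { [B → - . a -] }  — shift
  I5: { [B → / . ,] }  — shift
  I6: { [B → . - a -], [B → . / ,], [B → . b], [C → / B . B] }  — shift
  I7: { [B → b .] }  — reduce
  I8: { [C → / B B .] }  — reduce
  I9: { [B → / , .] }  — reduce
  I10: { [B → - a . -] }  — shift
  I11: { [B → - a - .] }  — reduce

Every state is either a pure shift/goto state or contains exactly one complete item and nothing to shift — no conflicts. The grammar is LR(0).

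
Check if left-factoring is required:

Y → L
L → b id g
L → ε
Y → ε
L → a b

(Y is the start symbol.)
Left-factoring is needed when two productions for the same non-terminal
share a common prefix on the right-hand side.

Productions for Y:
  Y → L
  Y → ε
Productions for L:
  L → b id g
  L → ε
  L → a b

No common prefixes found.

Answer: No, left-factoring is not needed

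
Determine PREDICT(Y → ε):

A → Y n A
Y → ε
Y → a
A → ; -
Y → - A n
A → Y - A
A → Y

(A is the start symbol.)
PREDICT(Y → ε) = (FIRST(RHS) \ {ε}) ∪ (FOLLOW(Y) if ε ∈ FIRST(RHS), i.e. RHS ⇒* ε)
The right-hand side is ε (FIRST(ε) = { ε }), so the predict set is FOLLOW(Y) = { $, '-', 'n' }
PREDICT(Y → ε) = { $, '-', 'n' }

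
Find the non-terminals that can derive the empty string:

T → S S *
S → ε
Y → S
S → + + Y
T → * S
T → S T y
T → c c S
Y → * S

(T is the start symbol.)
{ 'S', 'Y' }

ε-productions: S → ε
So S is immediately nullable.
Y → S: every symbol on the right is nullable, so Y is nullable too.
No further non-terminal can be added: every production for the remaining non-terminals contains a terminal or a non-nullable non-terminal.
Nullable = { 'S', 'Y' }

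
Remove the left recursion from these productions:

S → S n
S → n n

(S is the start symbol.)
S → n n S'
S' → n S'
S' → ε

S is directly left-recursive. The standard transformation for
  A → A α₁ | ... | A α_m | β₁ | ... | β_n
is
  A  → β₁ A' | ... | β_n A'
  A' → α₁ A' | ... | α_m A' | ε

S → n n becomes S → n n S'
S → S n becomes S' → n S'
Add S' → ε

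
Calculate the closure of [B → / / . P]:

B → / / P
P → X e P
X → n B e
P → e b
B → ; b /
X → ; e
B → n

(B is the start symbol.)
{ [B → / / . P], [P → . X e P], [P → . e b], [X → . ; e], [X → . n B e] }

Start with: [B → / / . P]
  [B → / / . P] has the dot before P: add [P → . X e P], [P → . e b]
  [P → . X e P] has the dot before X: add [X → . n B e], [X → . ; e]
No further items can be added.

CLOSURE = { [B → / / . P], [P → . X e P], [P → . e b], [X → . ; e], [X → . n B e] }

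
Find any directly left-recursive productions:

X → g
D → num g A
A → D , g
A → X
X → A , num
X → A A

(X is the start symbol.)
X → g: starts with g
D → num g A: starts with num
A → D , g: starts with D
A → X: starts with X
X → A , num: starts with A
X → A A: starts with A

No direct left recursion found.

Answer: No direct left recursion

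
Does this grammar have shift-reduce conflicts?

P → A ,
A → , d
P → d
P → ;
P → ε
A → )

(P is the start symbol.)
Yes — I0: [P → .] vs [A → . )]

A shift-reduce conflict occurs when an LR(0) state has both:
  - a complete (reduce) item [A → α .] (dot at the end), and
  - a shift item [B → β . c γ] (dot before a terminal).

Augment with P' → P and build the canonical LR(0) collection (I0 = CLOSURE({[P' → . P]}), then GOTO on every symbol after a dot until no new states appear). It has 9 states:
  I0: { [A → . )], [A → . , d], [P → . ;], [P → . A ,], [P → . d], [P → .], [P' → . P] }  — shift, reduce
  I1: { [A → ) .] }  — reduce
  I2: { [A → , . d] }  — shift
  I3: { [P → ; .] }  — reduce
  I4: { [P → A . ,] }  — shift
  I5: { [P' → P .] }  — accept
  I6: { [P → d .] }  — reduce
  I7: { [P → A , .] }  — reduce
  I8: { [A → , d .] }  — reduce

I0 contains reduce item [P → .] and shift items [A → . )], [A → . , d], [P → . ;], [P → . d] — shift-reduce conflict.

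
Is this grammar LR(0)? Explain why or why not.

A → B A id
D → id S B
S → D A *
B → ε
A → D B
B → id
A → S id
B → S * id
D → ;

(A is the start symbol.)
No. Shift-reduce conflict between [B → .] and [B → . id]

A grammar is LR(0) if no state in the canonical LR(0) collection has:
  - both a shift item (dot before a terminal) and a complete item (shift-reduce conflict), or
  - two or more complete items (reduce-reduce conflict; the accept item [A' → A .] counts as a complete item here).

Augment with A' → A and build the canonical LR(0) collection (I0 = CLOSURE({[A' → . A]}), then GOTO on every symbol after a dot until no new states appear). It has 20 states:
  I0: { [A → . B A id], [A → . D B], [A → . S id], [A' → . A], [B → . S * id], [B → . id], [B → .], [D → . ;], [D → . id S B], [S → . D A *] }  — shift, reduce
  I1: { [D → ; .] }  — reduce
  I2: { [A' → A .] }  — accept
  I3: { [A → . B A id], [A → . D B], [A → . S id], [A → B . A id], [B → . S * id], [B → . id], [B → .], [D → . ;], [D → . id S B], [S → . D A *] }  — shift, reduce
  I4: { [A → . B A id], [A → . D B], [A → . S id], [A → D . B], [B → . S * id], [B → . id], [B → .], [D → . ;], [D → . id S B], [S → . D A *], [S → D . A *] }  — shift, reduce
  I5: { [A → S . id], [B → S . * id] }  — shift
  I6: { [B → id .], [D → . ;], [D → . id S B], [D → id . S B], [S → . D A *] }  — shift, reduce
  I7: { [A → . B A id], [A → . D B], [A → . S id], [B → . S * id], [B → . id], [B → .], [D → . ;], [D → . id S B], [S → . D A *], [S → D . A *] }  — shift, reduce
  I8: { [B → . S * id], [B → . id], [B → .], [D → . ;], [D → . id S B], [D → id S . B], [S → . D A *] }  — shift, reduce
  I9: { [D → . ;], [D → . id S B], [D → id . S B], [S → . D A *] }  — shift
  I10: { [D → id S B .] }  — reduce
  I11: { [B → S . * id] }  — shift
  I12: { [B → S * . id] }  — shift
  I13: { [B → S * id .] }  — reduce
  I14: { [S → D A . *] }  — shift
  I15: { [S → D A * .] }  — reduce
  I16: { [A → S id .] }  — reduce
  I17: { [A → . B A id], [A → . D B], [A → . S id], [A → B . A id], [A → D B .], [B → . S * id], [B → . id], [B → .], [D → . ;], [D → . id S B], [S → . D A *] }  — shift, 2 reduces
  I18: { [A → B A . id] }  — shift
  I19: { [A → B A id .] }  — reduce

Conflict in state I0:
  Shift-reduce conflict between [B → .] and [B → . id]
So the grammar is NOT LR(0).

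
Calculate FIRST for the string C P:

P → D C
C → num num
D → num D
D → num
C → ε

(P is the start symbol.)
FIRST sets of the non-terminals involved (from the grammar, by fixed-point iteration):
  FIRST(C) = { 'num', ε }
  FIRST(P) = { 'num' }

To compute FIRST(C P), process the symbols left to right:
Symbol C is a non-terminal. Add FIRST(C) \ {ε} = { 'num' }
C is nullable (ε ∈ FIRST(C)), continue to the next symbol.
Symbol P is a non-terminal. Add FIRST(P) \ {ε} = { 'num' }
P is not nullable (ε ∉ FIRST(P)), so stop here.
FIRST(C P) = { 'num' }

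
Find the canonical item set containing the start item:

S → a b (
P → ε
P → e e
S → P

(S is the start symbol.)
First, augment the grammar with S' → S
I₀ = CLOSURE({ [S' → . S] }):
  [S' → . S] has the dot before S: add [S → . a b (], [S → . P]
  [S → . P] has the dot before P: add [P → .], [P → . e e]
No further items can be added.

I₀ = { [P → . e e], [P → .], [S → . P], [S → . a b (], [S' → . S] }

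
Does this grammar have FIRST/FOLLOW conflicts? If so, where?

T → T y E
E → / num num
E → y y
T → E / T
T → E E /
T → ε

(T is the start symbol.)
Yes. T → T y E with FOLLOW(T) on { 'y' }; T → E '/' T with FOLLOW(T) on { 'y' }; T → E E '/' with FOLLOW(T) on { 'y' }

Nullable non-terminals: T.
FIRST sets used below: FIRST(T) = { '/', 'y', ε }, FIRST(E) = { '/', 'y' }

T: nullable alternative(s) T → ε; FOLLOW(T) = { $, 'y' }
  T → T y E: FIRST \ {ε} = { '/', 'y' } — overlaps FOLLOW(T) on { 'y' }: CONFLICT
  T → E / T: FIRST \ {ε} = { '/', 'y' } — overlaps FOLLOW(T) on { 'y' }: CONFLICT
  T → E E /: FIRST \ {ε} = { '/', 'y' } — overlaps FOLLOW(T) on { 'y' }: CONFLICT
  T → ε: FIRST \ {ε} = { } — this is the only nullable alternative, skip

E has no nullable alternative, so no FIRST/FOLLOW check is needed there.

So the grammar has 3 FIRST/FOLLOW conflicts (marked CONFLICT above).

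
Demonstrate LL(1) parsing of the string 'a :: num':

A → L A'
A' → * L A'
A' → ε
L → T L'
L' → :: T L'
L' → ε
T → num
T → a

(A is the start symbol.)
LL(1) parsing maintains a stack (initially the start symbol over $) and the input. At each step: if the stack top is a terminal, match it against the current input token; if it is a non-terminal N, replace it with the RHS of M[N, lookahead] (the unique production whose predict set contains the lookahead).

Stack is shown with the top on the left.

Stack         Input       Action
--------------------------------
A $           a :: num $  output A → L A'
L A' $        a :: num $  output L → T L'
T L' A' $     a :: num $  output T → a
a L' A' $     a :: num $  match 'a'
L' A' $       :: num $    output L' → :: T L'
:: T L' A' $  :: num $    match '::'
T L' A' $     num $       output T → num
num L' A' $   num $       match 'num'
L' A' $       $           output L' → ε
A' $          $           output A' → ε
$             $           accept

The string is accepted.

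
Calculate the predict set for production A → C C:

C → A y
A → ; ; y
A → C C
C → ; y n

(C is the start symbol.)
{ ';' }

PREDICT(A → C C) = (FIRST(RHS) \ {ε}) ∪ (FOLLOW(A) if ε ∈ FIRST(RHS), i.e. RHS ⇒* ε)
FIRST(C) = { ';' }
FIRST(C C) = { ';' }
ε ∉ FIRST(C C), so FOLLOW(A) is not added.
PREDICT(A → C C) = { ';' }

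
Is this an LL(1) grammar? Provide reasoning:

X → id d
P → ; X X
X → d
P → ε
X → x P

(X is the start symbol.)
Yes, the grammar is LL(1).

Relevant sets:
  FOLLOW(P) = { $, 'd', 'id', 'x' }

For X:
  PREDICT(X → id d) = { 'id' }
  PREDICT(X → d) = { 'd' }
  PREDICT(X → x P) = { 'x' }
For P:
  PREDICT(P → ';' X X) = { ';' }
  PREDICT(P → ε) = { $, 'd', 'id', 'x' }

All predict sets are disjoint. The grammar IS LL(1).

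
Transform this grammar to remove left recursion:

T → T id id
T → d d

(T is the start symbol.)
T → d d T'
T' → id id T'
T' → ε

T is directly left-recursive. The standard transformation for
  A → A α₁ | ... | A α_m | β₁ | ... | β_n
is
  A  → β₁ A' | ... | β_n A'
  A' → α₁ A' | ... | α_m A' | ε

T → d d becomes T → d d T'
T → T id id becomes T' → id id T'
Add T' → ε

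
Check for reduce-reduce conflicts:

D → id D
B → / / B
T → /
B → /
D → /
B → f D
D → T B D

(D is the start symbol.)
A reduce-reduce conflict occurs when an LR(0) state has two complete items [A → α .] and [B → β .] — both call for a reduction, and with no lookahead the parser cannot choose between them.

Augment with D' → D and build the canonical LR(0) collection (I0 = CLOSURE({[D' → . D]}), then GOTO on every symbol after a dot until no new states appear). It has 13 states:
  I0: { [D → . /], [D → . T B D], [D → . id D], [D' → . D], [T → . /] }  — shift
  I1: { [D → / .], [T → / .] }  — 2 reduces
  I2: { [D' → D .] }  — accept
  I3: { [B → . / / B], [B → . /], [B → . f D], [D → T . B D] }  — shift
  I4: { [D → . /], [D → . T B D], [D → . id D], [D → id . D], [T → . /] }  — shift
  I5: { [D → id D .] }  — reduce
  I6: { [B → / . / B], [B → / .] }  — shift, reduce
  I7: { [D → . /], [D → . T B D], [D → . id D], [D → T B . D], [T → . /] }  — shift
  I8: { [B → f . D], [D → . /], [D → . T B D], [D → . id D], [T → . /] }  — shift
  I9: { [B → f D .] }  — reduce
  I10: { [D → T B D .] }  — reduce
  I11: { [B → . / / B], [B → . /], [B → . f D], [B → / / . B] }  — shift
  I12: { [B → / / B .] }  — reduce

I1 contains complete items [D → / .], [T → / .] — reduce-reduce conflict.

Answer: Yes — I1: [D → / .] vs [T → / .]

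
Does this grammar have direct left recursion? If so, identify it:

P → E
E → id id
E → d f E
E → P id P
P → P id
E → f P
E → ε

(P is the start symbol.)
Direct left recursion occurs when N → N α for some non-terminal N (the right-hand side begins with the left-hand side itself).

P → E: starts with E
E → id id: starts with id
E → d f E: starts with d
E → P id P: starts with P
P → P id: LEFT RECURSIVE (starts with P)
E → f P: starts with f
E → ε: starts with ε

The grammar has direct left recursion on: P.

Answer: Yes, P is left-recursive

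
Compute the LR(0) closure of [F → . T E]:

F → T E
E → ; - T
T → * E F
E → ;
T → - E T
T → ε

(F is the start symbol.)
{ [F → . T E], [T → . * E F], [T → . - E T], [T → .] }

Start with: [F → . T E]
  [F → . T E] has the dot before T: add [T → . * E F], [T → . - E T], [T → .]
No further items can be added.

CLOSURE = { [F → . T E], [T → . * E F], [T → . - E T], [T → .] }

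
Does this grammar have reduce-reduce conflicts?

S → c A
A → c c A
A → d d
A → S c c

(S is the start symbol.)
Augment with S' → S and build the canonical LR(0) collection (I0 = CLOSURE({[S' → . S]}), then GOTO on every symbol after a dot until no new states appear). It has 12 states:
  I0: { [S → . c A], [S' → . S] }  — shift
  I1: { [S' → S .] }  — accept
  I2: { [A → . S c c], [A → . c c A], [A → . d d], [S → . c A], [S → c . A] }  — shift
  I3: { [S → c A .] }  — reduce
  I4: { [A → S . c c] }  — shift
  I5: { [A → . S c c], [A → . c c A], [A → . d d], [A → c . c A], [S → . c A], [S → c . A] }  — shift
  I6: { [A → d . d] }  — shift
  I7: { [A → d d .] }  — reduce
  I8: { [A → . S c c], [A → . c c A], [A → . d d], [A → c . c A], [A → c c . A], [S → . c A], [S → c . A] }  — shift
  I9: { [A → c c A .], [S → c A .] }  — 2 reduces
  I10: { [A → S c . c] }  — shift
  I11: { [A → S c c .] }  — reduce

I9 contains complete items [A → c c A .], [S → c A .] — reduce-reduce conflict.

Answer: Yes — I9: [A → c c A .] vs [S → c A .]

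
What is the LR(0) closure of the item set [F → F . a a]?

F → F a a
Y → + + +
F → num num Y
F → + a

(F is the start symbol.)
{ [F → F . a a] }

To compute CLOSURE, for each item [A → α.Bβ] where B is a non-terminal, add [B → .γ] for all productions B → γ; repeat for the newly added items until nothing changes.

Start with: [F → F . a a]
The dot precedes the terminal a, so nothing is added.

CLOSURE = { [F → F . a a] }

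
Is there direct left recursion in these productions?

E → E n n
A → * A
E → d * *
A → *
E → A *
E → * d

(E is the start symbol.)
Yes, E is left-recursive

E → E n n: LEFT RECURSIVE (starts with E)
A → * A: starts with '*'
E → d * *: starts with d
A → *: starts with '*'
E → A *: starts with A
E → * d: starts with '*'

The grammar has direct left recursion on: E.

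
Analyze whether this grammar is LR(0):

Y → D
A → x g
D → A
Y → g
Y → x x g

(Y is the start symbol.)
Augment with Y' → Y and build the canonical LR(0) collection (I0 = CLOSURE({[Y' → . Y]}), then GOTO on every symbol after a dot until no new states appear). It has 9 states:
  I0: { [A → . x g], [D → . A], [Y → . D], [Y → . g], [Y → . x x g], [Y' → . Y] }  — shift
  I1: { [D → A .] }  — reduce
  I2: { [Y → D .] }  — reduce
  I3: { [Y' → Y .] }  — accept
  I4: { [Y → g .] }  — reduce
  I5: { [A → x . g], [Y → x . x g] }  — shift
  I6: { [A → x g .] }  — reduce
  I7: { [Y → x x . g] }  — shift
  I8: { [Y → x x g .] }  — reduce

Every state is either a pure shift/goto state or contains exactly one complete item and nothing to shift — no conflicts. The grammar is LR(0).

Answer: Yes, the grammar is LR(0)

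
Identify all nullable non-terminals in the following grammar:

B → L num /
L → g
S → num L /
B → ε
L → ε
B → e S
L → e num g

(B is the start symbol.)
A non-terminal is nullable if it can derive ε (the empty string): either it has an ε-production, or it has a production whose right-hand side consists entirely of nullable non-terminals.

ε-productions: B → ε, L → ε
So B, L are immediately nullable.
No further non-terminal can be added: every production for the remaining non-terminals contains a terminal or a non-nullable non-terminal.
Nullable = { 'B', 'L' }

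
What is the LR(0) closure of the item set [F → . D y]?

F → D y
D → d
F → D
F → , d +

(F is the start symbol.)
{ [D → . d], [F → . D y] }

To compute CLOSURE, for each item [A → α.Bβ] where B is a non-terminal, add [B → .γ] for all productions B → γ; repeat for the newly added items until nothing changes.

Start with: [F → . D y]
  [F → . D y] has the dot before D: add [D → . d]
No further items can be added.

CLOSURE = { [D → . d], [F → . D y] }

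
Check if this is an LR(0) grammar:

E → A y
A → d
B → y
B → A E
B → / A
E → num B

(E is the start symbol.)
A grammar is LR(0) if no state in the canonical LR(0) collection has:
  - both a shift item (dot before a terminal) and a complete item (shift-reduce conflict), or
  - two or more complete items (reduce-reduce conflict; the accept item [E' → E .] counts as a complete item here).

Augment with E' → E and build the canonical LR(0) collection (I0 = CLOSURE({[E' → . E]}), then GOTO on every symbol after a dot until no new states appear). It has 12 states:
  I0: { [A → . d], [E → . A y], [E → . num B], [E' → . E] }  — shift
  I1: { [E → A . y] }  — shift
  I2: { [E' → E .] }  — accept
  I3: { [A → d .] }  — reduce
  I4: { [A → . d], [B → . / A], [B → . A E], [B → . y], [E → num . B] }  — shift
  I5: { [A → . d], [B → / . A] }  — shift
  I6: { [A → . d], [B → A . E], [E → . A y], [E → . num B] }  — shift
  I7: { [E → num B .] }  — reduce
  I8: { [B → y .] }  — reduce
  I9: { [B → A E .] }  — reduce
  I10: { [B → / A .] }  — reduce
  I11: { [E → A y .] }  — reduce

Every state is either a pure shift/goto state or contains exactly one complete item and nothing to shift — no conflicts. The grammar is LR(0).

Answer: Yes, the grammar is LR(0)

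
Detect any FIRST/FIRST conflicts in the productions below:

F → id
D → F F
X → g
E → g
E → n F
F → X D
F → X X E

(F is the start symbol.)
A FIRST/FIRST conflict occurs when two productions N → α and N → β for the same non-terminal have FIRST(α) ∩ FIRST(β) ≠ ∅ (with ε ∈ FIRST of a nullable right-hand side, so two nullable alternatives also conflict).

FIRST sets of the non-terminals at (or reachable through a nullable prefix from) the front of some alternative:
  FIRST(X) = { 'g' }

Productions for F:
  F → id: FIRST = { 'id' }
  F → X D: FIRST = { 'g' }
  F → X X E: FIRST = { 'g' }
Productions for E:
  E → g: FIRST = { 'g' }
  E → n F: FIRST = { 'n' }
D, X have only one production, so no FIRST/FIRST conflict is possible there.

Conflict for F: F → X D and F → X X E
  Overlap: { 'g' }

Answer: Yes. F → X D / F → X X E on { 'g' }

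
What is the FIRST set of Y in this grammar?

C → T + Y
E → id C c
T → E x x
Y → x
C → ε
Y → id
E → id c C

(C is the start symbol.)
{ 'id', 'x' }

To compute FIRST(Y), examine every production with Y on the left-hand side, reading each right-hand side left to right until a non-nullable symbol is reached.

From Y → x:
  - x is a terminal: add 'x' and stop
From Y → id:
  - id is a terminal: add 'id' and stop

Collecting: FIRST(Y) = { 'id', 'x' }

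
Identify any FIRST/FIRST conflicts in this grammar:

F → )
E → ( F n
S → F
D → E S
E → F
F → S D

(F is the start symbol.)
Yes. F → ')' / F → S D on { ')' }

A FIRST/FIRST conflict occurs when two productions N → α and N → β for the same non-terminal have FIRST(α) ∩ FIRST(β) ≠ ∅ (with ε ∈ FIRST of a nullable right-hand side, so two nullable alternatives also conflict).

FIRST sets of the non-terminals at (or reachable through a nullable prefix from) the front of some alternative:
  FIRST(S) = { ')' }
  FIRST(F) = { ')' }

Productions for F:
  F → ): FIRST = { ')' }
  F → S D: FIRST = { ')' }
Productions for E:
  E → ( F n: FIRST = { '(' }
  E → F: FIRST = { ')' }
S, D have only one production, so no FIRST/FIRST conflict is possible there.

Conflict for F: F → ) and F → S D
  Overlap: { ')' }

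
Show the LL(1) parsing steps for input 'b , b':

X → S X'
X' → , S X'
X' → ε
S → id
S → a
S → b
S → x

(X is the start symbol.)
LL(1) parsing maintains a stack (initially the start symbol over $) and the input. At each step: if the stack top is a terminal, match it against the current input token; if it is a non-terminal N, replace it with the RHS of M[N, lookahead] (the unique production whose predict set contains the lookahead).

Stack is shown with the top on the left.

Stack     Input    Action
-------------------------
X $       b , b $  output X → S X'
S X' $    b , b $  output S → b
b X' $    b , b $  match 'b'
X' $      , b $    output X' → , S X'
, S X' $  , b $    match ','
S X' $    b $      output S → b
b X' $    b $      match 'b'
X' $      $        output X' → ε
$         $        accept

The string is accepted.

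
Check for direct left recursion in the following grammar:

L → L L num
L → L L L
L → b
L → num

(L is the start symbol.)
Yes, L is left-recursive

Direct left recursion occurs when N → N α for some non-terminal N (the right-hand side begins with the left-hand side itself).

L → L L num: LEFT RECURSIVE (starts with L)
L → L L L: LEFT RECURSIVE (starts with L)
L → b: starts with b
L → num: starts with num

The grammar has direct left recursion on: L.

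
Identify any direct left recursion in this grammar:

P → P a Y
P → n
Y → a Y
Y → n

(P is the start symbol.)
Yes, P is left-recursive

Direct left recursion occurs when N → N α for some non-terminal N (the right-hand side begins with the left-hand side itself).

P → P a Y: LEFT RECURSIVE (starts with P)
P → n: starts with n
Y → a Y: starts with a
Y → n: starts with n

The grammar has direct left recursion on: P.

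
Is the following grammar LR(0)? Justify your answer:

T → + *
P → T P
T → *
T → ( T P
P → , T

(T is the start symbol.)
Yes, the grammar is LR(0)

Augment with T' → T and build the canonical LR(0) collection (I0 = CLOSURE({[T' → . T]}), then GOTO on every symbol after a dot until no new states appear). It has 12 states:
  I0: { [T → . ( T P], [T → . *], [T → . + *], [T' → . T] }  — shift
  I1: { [T → ( . T P], [T → . ( T P], [T → . *], [T → . + *] }  — shift
  I2: { [T → * .] }  — reduce
  I3: { [T → + . *] }  — shift
  I4: { [T' → T .] }  — accept
  I5: { [T → + * .] }  — reduce
  I6: { [P → . , T], [P → . T P], [T → ( T . P], [T → . ( T P], [T → . *], [T → . + *] }  — shift
  I7: { [P → , . T], [T → . ( T P], [T → . *], [T → . + *] }  — shift
  I8: { [T → ( T P .] }  — reduce
  I9: { [P → . , T], [P → . T P], [P → T . P], [T → . ( T P], [T → . *], [T → . + *] }  — shift
  I10: { [P → T P .] }  — reduce
  I11: { [P → , T .] }  — reduce

Every state is either a pure shift/goto state or contains exactly one complete item and nothing to shift — no conflicts. The grammar is LR(0).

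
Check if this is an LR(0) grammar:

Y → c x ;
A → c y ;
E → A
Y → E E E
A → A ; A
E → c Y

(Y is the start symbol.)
Augment with Y' → Y and build the canonical LR(0) collection (I0 = CLOSURE({[Y' → . Y]}), then GOTO on every symbol after a dot until no new states appear). It has 16 states:
  I0: { [A → . A ; A], [A → . c y ;], [E → . A], [E → . c Y], [Y → . E E E], [Y → . c x ;], [Y' → . Y] }  — shift
  I1: { [A → A . ; A], [E → A .] }  — shift, reduce
  I2: { [A → . A ; A], [A → . c y ;], [E → . A], [E → . c Y], [Y → E . E E] }  — shift
  I3: { [Y' → Y .] }  — accept
  I4: { [A → . A ; A], [A → . c y ;], [A → c . y ;], [E → . A], [E → . c Y], [E → c . Y], [Y → . E E E], [Y → . c x ;], [Y → c . x ;] }  — shift
  I5: { [E → c Y .] }  — reduce
  I6: { [Y → c x . ;] }  — shift
  I7: { [A → c y . ;] }  — shift
  I8: { [A → c y ; .] }  — reduce
  I9: { [Y → c x ; .] }  — reduce
  I10: { [A → . A ; A], [A → . c y ;], [E → . A], [E → . c Y], [Y → E E . E] }  — shift
  I11: { [A → . A ; A], [A → . c y ;], [A → c . y ;], [E → . A], [E → . c Y], [E → c . Y], [Y → . E E E], [Y → . c x ;] }  — shift
  I12: { [Y → E E E .] }  — reduce
  I13: { [A → . A ; A], [A → . c y ;], [A → A ; . A] }  — shift
  I14: { [A → A . ; A], [A → A ; A .] }  — shift, reduce
  I15: { [A → c . y ;] }  — shift

Conflict in state I1:
  Shift-reduce conflict between [E → A .] and [A → A . ; A]
So the grammar is NOT LR(0).

Answer: No. Shift-reduce conflict between [E → A .] and [A → A . ; A]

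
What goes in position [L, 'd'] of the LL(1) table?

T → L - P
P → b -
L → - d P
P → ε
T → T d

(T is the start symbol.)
Empty (error entry)

To find M[L, 'd'], we find productions for L where 'd' is in the predict set (PREDICT(N → α) = (FIRST(α) \ {ε}) ∪ (FOLLOW(N) if α ⇒* ε)).

L → - d P: PREDICT = { '-' }

M[L, 'd'] is empty (no production applies)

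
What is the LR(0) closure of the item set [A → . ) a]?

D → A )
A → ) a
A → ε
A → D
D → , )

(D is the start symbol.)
To compute CLOSURE, for each item [A → α.Bβ] where B is a non-terminal, add [B → .γ] for all productions B → γ; repeat for the newly added items until nothing changes.

Start with: [A → . ) a]
The dot precedes the terminal ')', so nothing is added.

CLOSURE = { [A → . ) a] }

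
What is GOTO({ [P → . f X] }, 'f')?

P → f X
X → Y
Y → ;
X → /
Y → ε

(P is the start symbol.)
GOTO(I, 'f') = CLOSURE({ [A → αX.β] : [A → α.Xβ] ∈ I, X = 'f' })

Items with dot before 'f', with the dot advanced:
  [P → . f X] → [P → f . X]
Closure of the advanced items:
  [P → f . X] has the dot before X: add [X → . Y], [X → . /]
  [X → . Y] has the dot before Y: add [Y → . ;], [Y → .]

GOTO = { [P → f . X], [X → . /], [X → . Y], [Y → . ;], [Y → .] }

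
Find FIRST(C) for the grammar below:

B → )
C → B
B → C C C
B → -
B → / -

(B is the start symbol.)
{ ')', '-', '/' }

To compute FIRST(C), examine every production with C on the left-hand side, reading each right-hand side left to right until a non-nullable symbol is reached.

FIRST sets of the other non-terminals involved (by the same procedure, iterated to a fixed point):
  FIRST(B) = { ')', '-', '/' }

From C → B:
  - B is a non-terminal: add FIRST(B) \ {ε} = { ')', '-', '/' }
    B is not nullable, so stop

Collecting: FIRST(C) = { ')', '-', '/' }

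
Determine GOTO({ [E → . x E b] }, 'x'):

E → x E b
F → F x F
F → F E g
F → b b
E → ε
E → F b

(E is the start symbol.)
GOTO(I, 'x') = CLOSURE({ [A → αX.β] : [A → α.Xβ] ∈ I, X = 'x' })

Items with dot before 'x', with the dot advanced:
  [E → . x E b] → [E → x . E b]
Closure of the advanced items:
  [E → x . E b] has the dot before E: add [E → . x E b], [E → .], [E → . F b]
  [E → . F b] has the dot before F: add [F → . F x F], [F → . F E g], [F → . b b]

GOTO = { [E → . F b], [E → . x E b], [E → .], [E → x . E b], [F → . F E g], [F → . F x F], [F → . b b] }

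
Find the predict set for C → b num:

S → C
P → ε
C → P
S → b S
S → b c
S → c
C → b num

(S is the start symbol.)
PREDICT(C → b num) = (FIRST(RHS) \ {ε}) ∪ (FOLLOW(C) if ε ∈ FIRST(RHS), i.e. RHS ⇒* ε)
FIRST(b num) = { 'b' }
ε ∉ FIRST(b num), so FOLLOW(C) is not added.
PREDICT(C → b num) = { 'b' }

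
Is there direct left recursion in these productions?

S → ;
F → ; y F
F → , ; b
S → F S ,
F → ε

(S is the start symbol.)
S → ;: starts with ';'
F → ; y F: starts with ';'
F → , ; b: starts with ','
S → F S ,: starts with F
F → ε: starts with ε

No direct left recursion found.

Answer: No direct left recursion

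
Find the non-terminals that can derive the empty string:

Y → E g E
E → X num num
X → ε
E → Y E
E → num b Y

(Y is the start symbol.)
A non-terminal is nullable if it can derive ε (the empty string): either it has an ε-production, or it has a production whose right-hand side consists entirely of nullable non-terminals.

ε-productions: X → ε
So X is immediately nullable.
No further non-terminal can be added: every production for the remaining non-terminals contains a terminal or a non-nullable non-terminal.
Nullable = { 'X' }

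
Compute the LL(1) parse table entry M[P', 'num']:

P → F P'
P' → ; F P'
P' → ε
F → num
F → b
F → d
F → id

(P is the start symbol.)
Empty (error entry)

To find M[P', 'num'], we find productions for P' where 'num' is in the predict set (PREDICT(N → α) = (FIRST(α) \ {ε}) ∪ (FOLLOW(N) if α ⇒* ε)).

Relevant sets:
  FOLLOW(P') = { $ }

P' → ; F P': PREDICT = { ';' }
P' → ε: PREDICT = { $ }

M[P', 'num'] is empty (no production applies)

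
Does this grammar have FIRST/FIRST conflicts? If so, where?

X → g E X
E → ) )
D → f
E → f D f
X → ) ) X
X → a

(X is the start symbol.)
No FIRST/FIRST conflicts.

Productions for X:
  X → g E X: FIRST = { 'g' }
  X → ) ) X: FIRST = { ')' }
  X → a: FIRST = { 'a' }
Productions for E:
  E → ) ): FIRST = { ')' }
  E → f D f: FIRST = { 'f' }
D has only one production, so no FIRST/FIRST conflict is possible there.

All alternatives of each non-terminal have pairwise disjoint FIRST sets.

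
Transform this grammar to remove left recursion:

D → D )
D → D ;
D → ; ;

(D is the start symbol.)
D → ; ; D'
D' → ) D'
D' → ; D'
D' → ε

D is directly left-recursive. The standard transformation for
  A → A α₁ | ... | A α_m | β₁ | ... | β_n
is
  A  → β₁ A' | ... | β_n A'
  A' → α₁ A' | ... | α_m A' | ε

D → ; ; becomes D → ; ; D'
D → D ) becomes D' → ) D'
D → D ; becomes D' → ; D'
Add D' → ε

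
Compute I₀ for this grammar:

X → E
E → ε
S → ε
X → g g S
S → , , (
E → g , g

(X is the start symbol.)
First, augment the grammar with X' → X
I₀ = CLOSURE({ [X' → . X] }):
  [X' → . X] has the dot before X: add [X → . E], [X → . g g S]
  [X → . E] has the dot before E: add [E → .], [E → . g , g]
No further items can be added.

I₀ = { [E → . g , g], [E → .], [X → . E], [X → . g g S], [X' → . X] }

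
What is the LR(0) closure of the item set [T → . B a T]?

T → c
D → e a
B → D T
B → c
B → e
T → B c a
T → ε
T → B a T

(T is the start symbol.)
{ [B → . D T], [B → . c], [B → . e], [D → . e a], [T → . B a T] }

To compute CLOSURE, for each item [A → α.Bβ] where B is a non-terminal, add [B → .γ] for all productions B → γ; repeat for the newly added items until nothing changes.

Start with: [T → . B a T]
  [T → . B a T] has the dot before B: add [B → . D T], [B → . c], [B → . e]
  [B → . D T] has the dot before D: add [D → . e a]
No further items can be added.

CLOSURE = { [B → . D T], [B → . c], [B → . e], [D → . e a], [T → . B a T] }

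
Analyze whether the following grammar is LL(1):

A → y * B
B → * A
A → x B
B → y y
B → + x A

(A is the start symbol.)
A grammar is LL(1) if for each non-terminal N with multiple productions, the predict sets of those productions are pairwise disjoint, where PREDICT(N → α) = (FIRST(α) \ {ε}) ∪ (FOLLOW(N) if α ⇒* ε).

For A:
  PREDICT(A → y '*' B) = { 'y' }
  PREDICT(A → x B) = { 'x' }
For B:
  PREDICT(B → '*' A) = { '*' }
  PREDICT(B → y y) = { 'y' }
  PREDICT(B → '+' x A) = { '+' }

All predict sets are disjoint. The grammar IS LL(1).

Answer: Yes, the grammar is LL(1).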